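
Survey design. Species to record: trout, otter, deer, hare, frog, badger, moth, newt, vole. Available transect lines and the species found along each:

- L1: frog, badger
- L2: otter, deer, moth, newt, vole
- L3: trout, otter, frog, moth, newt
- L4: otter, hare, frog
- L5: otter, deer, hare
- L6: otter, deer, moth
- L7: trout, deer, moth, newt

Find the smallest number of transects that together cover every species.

4

L1, L2, L3, L4 together cover {trout, otter, deer, hare, frog, badger, moth, newt, vole} — every species.
No 3 of the 7 transects cover everything (all 35 triples fall short), so 4 is minimum.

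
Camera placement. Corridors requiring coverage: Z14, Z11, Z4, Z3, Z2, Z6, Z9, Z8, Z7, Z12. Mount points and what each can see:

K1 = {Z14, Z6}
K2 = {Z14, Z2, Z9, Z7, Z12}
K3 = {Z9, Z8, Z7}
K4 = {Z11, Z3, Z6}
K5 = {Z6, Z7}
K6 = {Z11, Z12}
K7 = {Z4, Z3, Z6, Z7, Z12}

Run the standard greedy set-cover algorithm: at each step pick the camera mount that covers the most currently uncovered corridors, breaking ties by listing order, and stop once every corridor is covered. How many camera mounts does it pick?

Pick 1: K2 covers 5 new corridors (Z14, Z2, Z9, Z7, Z12).
Pick 2: K4 covers 3 new corridors (Z11, Z3, Z6).
Pick 3: K3 covers 1 new corridors (Z8).
Pick 4: K7 covers 1 new corridors (Z4).
Greedy uses 4 camera mounts.

4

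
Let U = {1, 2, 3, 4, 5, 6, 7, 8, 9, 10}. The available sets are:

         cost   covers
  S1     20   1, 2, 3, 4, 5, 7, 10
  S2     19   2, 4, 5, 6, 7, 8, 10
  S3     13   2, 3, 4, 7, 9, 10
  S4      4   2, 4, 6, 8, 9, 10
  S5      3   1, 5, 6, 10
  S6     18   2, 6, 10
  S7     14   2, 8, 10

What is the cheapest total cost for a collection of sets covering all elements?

20

S3, S4, S5 cover every element at cost 13 + 4 + 3 = 20.
Any cover uses at least 2 sets; among all covering selections none totals below 20.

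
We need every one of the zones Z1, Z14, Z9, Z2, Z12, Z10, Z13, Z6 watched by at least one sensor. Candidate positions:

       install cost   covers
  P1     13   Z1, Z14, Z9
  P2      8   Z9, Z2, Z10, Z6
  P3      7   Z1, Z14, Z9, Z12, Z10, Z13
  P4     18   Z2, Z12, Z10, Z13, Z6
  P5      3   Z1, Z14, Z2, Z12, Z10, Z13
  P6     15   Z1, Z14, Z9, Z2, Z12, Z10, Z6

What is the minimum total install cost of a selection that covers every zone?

11

P2, P5 cover every zone at install cost 8 + 3 = 11.
Any cover uses at least 2 sensor positions; among all covering selections none totals below 11.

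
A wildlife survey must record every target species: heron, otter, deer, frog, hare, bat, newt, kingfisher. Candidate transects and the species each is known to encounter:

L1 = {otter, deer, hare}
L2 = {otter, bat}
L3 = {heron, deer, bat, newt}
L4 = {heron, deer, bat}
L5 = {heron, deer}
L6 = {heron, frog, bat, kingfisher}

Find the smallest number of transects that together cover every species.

3

L1, L3, L6 together cover {heron, otter, deer, frog, hare, bat, newt, kingfisher} — every species.
No 2 of the 6 transects cover everything (all 15 pairs fall short), so 3 is minimum.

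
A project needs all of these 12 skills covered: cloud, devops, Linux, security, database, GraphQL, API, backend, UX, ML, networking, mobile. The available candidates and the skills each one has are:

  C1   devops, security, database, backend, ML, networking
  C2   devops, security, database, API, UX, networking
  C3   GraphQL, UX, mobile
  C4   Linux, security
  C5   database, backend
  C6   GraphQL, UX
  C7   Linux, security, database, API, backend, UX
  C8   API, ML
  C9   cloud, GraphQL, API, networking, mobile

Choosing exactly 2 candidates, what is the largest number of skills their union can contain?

10

Choosing C1, C9 covers {cloud, devops, security, database, GraphQL, API, backend, ML, networking, mobile} — 10 skills.
No choice of 2 candidates does better; here Linux, UX are left uncovered.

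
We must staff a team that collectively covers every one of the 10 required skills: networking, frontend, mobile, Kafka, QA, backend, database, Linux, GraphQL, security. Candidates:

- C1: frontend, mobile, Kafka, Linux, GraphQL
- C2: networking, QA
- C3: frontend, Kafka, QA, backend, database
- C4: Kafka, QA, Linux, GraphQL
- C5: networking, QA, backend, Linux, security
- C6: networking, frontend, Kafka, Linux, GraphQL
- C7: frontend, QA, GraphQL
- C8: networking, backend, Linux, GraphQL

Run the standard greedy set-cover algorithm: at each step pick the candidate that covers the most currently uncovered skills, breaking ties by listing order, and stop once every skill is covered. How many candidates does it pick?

Pick 1: C1 covers 5 new skills (frontend, mobile, Kafka, Linux, GraphQL).
Pick 2: C5 covers 4 new skills (networking, QA, backend, security).
Pick 3: C3 covers 1 new skills (database).
Greedy uses 3 candidates.

3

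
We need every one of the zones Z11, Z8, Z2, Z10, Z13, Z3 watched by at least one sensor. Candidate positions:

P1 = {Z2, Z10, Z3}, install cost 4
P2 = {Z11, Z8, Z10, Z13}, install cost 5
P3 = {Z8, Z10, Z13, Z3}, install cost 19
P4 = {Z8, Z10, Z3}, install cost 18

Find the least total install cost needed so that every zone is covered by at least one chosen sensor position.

P1, P2 cover every zone at install cost 4 + 5 = 9.
Any cover uses at least 2 sensor positions; among all covering selections none totals below 9.

9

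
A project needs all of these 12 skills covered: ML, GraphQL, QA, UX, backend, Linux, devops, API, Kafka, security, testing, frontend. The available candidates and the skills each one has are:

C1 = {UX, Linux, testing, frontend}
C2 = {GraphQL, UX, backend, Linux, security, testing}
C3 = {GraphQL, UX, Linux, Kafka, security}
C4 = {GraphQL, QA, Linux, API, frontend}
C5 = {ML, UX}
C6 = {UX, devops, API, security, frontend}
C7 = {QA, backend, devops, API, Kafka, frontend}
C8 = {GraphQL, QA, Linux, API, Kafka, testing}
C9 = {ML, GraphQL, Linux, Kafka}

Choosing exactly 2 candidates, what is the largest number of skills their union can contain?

Choosing C2, C7 covers {GraphQL, QA, UX, backend, Linux, devops, API, Kafka, security, testing, frontend} — 11 skills.
No choice of 2 candidates does better; here ML is left uncovered.

11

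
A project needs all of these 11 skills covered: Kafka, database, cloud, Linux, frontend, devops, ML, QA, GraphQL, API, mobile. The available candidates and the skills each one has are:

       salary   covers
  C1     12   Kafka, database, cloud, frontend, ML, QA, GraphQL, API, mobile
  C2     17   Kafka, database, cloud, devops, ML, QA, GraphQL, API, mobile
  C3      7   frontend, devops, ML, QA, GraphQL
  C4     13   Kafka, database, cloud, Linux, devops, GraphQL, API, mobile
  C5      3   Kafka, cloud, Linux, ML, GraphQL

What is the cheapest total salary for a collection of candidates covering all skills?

C3, C4 cover every skill at salary 7 + 13 = 20.
Any cover uses at least 2 candidates; among all covering selections none totals below 20.
Greedy by coverage-per-salary would pick C5, C3, C1 for 22 — worse than the optimum 20.

20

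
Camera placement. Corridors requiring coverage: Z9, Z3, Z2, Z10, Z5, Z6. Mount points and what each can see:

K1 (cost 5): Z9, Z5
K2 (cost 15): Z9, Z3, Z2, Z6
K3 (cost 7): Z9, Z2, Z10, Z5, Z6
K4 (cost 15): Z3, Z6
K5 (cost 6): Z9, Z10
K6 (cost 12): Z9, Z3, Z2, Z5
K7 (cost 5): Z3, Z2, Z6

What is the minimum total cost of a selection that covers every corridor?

12

K3, K7 cover every corridor at cost 7 + 5 = 12.
Any cover uses at least 2 camera mounts; among all covering selections none totals below 12.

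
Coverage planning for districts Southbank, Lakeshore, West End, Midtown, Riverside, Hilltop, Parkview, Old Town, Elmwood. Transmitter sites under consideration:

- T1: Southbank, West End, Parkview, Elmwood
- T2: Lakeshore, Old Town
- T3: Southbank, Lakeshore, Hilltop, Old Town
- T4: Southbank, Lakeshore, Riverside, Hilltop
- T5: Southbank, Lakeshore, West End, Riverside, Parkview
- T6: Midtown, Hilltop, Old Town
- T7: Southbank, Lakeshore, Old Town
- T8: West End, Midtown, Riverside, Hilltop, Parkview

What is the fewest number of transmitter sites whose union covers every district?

T1, T2, T8 together cover {Southbank, Lakeshore, West End, Midtown, Riverside, Hilltop, Parkview, Old Town, Elmwood} — every district.
No 2 of the 8 transmitter sites cover everything (all 28 pairs fall short), so 3 is minimum.

3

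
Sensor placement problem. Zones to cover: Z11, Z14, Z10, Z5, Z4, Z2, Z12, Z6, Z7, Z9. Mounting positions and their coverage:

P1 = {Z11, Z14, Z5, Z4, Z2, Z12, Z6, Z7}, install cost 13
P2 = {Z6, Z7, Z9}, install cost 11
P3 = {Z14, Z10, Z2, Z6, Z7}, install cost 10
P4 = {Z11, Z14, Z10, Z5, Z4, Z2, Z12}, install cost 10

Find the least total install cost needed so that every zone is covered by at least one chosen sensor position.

P2, P4 cover every zone at install cost 11 + 10 = 21.
Any cover uses at least 2 sensor positions; among all covering selections none totals below 21.

21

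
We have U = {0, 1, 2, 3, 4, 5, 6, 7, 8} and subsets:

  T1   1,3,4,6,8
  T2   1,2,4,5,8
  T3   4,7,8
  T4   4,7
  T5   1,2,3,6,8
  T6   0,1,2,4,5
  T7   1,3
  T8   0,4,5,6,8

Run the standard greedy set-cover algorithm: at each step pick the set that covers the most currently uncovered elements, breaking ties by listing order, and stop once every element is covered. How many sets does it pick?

3

Pick 1: T1 covers 5 new elements (1, 3, 4, 6, 8).
Pick 2: T6 covers 3 new elements (0, 2, 5).
Pick 3: T3 covers 1 new elements (7).
Greedy uses 3 sets.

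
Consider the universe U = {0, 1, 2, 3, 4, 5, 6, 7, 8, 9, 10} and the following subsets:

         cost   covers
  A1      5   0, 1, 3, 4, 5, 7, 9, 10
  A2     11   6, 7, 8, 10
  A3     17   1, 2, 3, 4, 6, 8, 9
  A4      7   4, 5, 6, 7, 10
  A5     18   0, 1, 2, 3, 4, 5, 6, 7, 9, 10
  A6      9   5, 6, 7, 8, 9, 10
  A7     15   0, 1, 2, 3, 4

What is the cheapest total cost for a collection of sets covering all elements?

22

A1, A3 cover every element at cost 5 + 17 = 22.
Any cover uses at least 2 sets; among all covering selections none totals below 22.
Greedy by coverage-per-cost would pick A1, A6, A7 for 29 — worse than the optimum 22.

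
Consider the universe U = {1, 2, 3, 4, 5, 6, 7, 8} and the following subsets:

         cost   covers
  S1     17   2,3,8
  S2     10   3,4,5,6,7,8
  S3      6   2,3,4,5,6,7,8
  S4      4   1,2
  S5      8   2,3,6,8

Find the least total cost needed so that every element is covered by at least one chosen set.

S3, S4 cover every element at cost 6 + 4 = 10.
Any cover uses at least 2 sets; among all covering selections none totals below 10.

10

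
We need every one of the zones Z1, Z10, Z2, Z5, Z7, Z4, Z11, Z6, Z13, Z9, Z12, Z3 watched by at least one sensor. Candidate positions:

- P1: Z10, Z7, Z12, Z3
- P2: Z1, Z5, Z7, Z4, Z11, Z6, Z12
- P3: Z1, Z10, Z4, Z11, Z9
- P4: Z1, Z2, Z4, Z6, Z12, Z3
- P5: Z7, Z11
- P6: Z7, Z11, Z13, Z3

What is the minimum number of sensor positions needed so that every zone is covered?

P2, P3, P4, P6 together cover {Z1, Z10, Z2, Z5, Z7, Z4, Z11, Z6, Z13, Z9, Z12, Z3} — every zone.
No 3 of the 6 sensor positions cover everything (all 20 triples fall short), so 4 is minimum.

4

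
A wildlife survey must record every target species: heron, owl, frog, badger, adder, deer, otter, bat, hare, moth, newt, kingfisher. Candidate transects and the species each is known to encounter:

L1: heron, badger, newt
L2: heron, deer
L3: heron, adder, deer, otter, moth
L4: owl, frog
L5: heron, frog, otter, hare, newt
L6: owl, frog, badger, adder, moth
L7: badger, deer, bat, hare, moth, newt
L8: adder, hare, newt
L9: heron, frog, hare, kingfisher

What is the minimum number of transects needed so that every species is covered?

4

L3, L4, L7, L9 together cover {heron, owl, frog, badger, adder, deer, otter, bat, hare, moth, newt, kingfisher} — every species.
No 3 of the 9 transects cover everything (all 84 triples fall short), so 4 is minimum.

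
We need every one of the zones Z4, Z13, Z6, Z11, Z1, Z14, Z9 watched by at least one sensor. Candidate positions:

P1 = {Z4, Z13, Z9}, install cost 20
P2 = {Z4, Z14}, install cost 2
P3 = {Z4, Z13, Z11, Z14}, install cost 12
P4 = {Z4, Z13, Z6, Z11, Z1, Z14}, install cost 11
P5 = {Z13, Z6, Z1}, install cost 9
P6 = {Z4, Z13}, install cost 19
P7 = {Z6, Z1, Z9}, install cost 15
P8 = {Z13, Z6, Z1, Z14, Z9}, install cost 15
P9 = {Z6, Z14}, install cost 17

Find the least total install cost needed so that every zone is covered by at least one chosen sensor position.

P4, P7 cover every zone at install cost 11 + 15 = 26.
Any cover uses at least 2 sensor positions; among all covering selections none totals below 26.
Greedy by coverage-per-install cost would pick P2, P4, P7 for 28 — worse than the optimum 26.

26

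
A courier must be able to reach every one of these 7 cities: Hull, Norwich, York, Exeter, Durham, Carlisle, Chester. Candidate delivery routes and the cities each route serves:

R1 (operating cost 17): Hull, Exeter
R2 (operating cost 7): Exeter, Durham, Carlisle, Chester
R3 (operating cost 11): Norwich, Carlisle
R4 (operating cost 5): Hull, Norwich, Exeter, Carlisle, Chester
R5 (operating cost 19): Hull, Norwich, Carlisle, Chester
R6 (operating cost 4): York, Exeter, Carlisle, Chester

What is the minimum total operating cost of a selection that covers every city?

16

R2, R4, R6 cover every city at operating cost 7 + 5 + 4 = 16.
Any cover uses at least 3 routes; among all covering selections none totals below 16.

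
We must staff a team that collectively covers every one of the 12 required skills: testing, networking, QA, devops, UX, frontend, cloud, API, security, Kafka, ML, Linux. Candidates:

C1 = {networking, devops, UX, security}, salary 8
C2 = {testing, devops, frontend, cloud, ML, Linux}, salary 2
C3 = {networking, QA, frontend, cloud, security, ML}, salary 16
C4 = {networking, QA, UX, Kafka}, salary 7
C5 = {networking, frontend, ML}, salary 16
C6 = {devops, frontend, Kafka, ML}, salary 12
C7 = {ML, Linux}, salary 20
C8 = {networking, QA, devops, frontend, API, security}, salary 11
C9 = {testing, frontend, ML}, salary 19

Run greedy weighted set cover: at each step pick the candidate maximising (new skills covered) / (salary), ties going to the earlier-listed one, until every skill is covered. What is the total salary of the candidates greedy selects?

Pick 1: C2 adds 6 new (testing, devops, frontend, cloud, ML, Linux) at salary 2 (ratio 6/2).
Pick 2: C4 adds 4 new (networking, QA, UX, Kafka) at salary 7 (ratio 4/7).
Pick 3: C8 adds 2 new (API, security) at salary 11 (ratio 2/11).
Greedy total salary: 2 + 7 + 11 = 20.

20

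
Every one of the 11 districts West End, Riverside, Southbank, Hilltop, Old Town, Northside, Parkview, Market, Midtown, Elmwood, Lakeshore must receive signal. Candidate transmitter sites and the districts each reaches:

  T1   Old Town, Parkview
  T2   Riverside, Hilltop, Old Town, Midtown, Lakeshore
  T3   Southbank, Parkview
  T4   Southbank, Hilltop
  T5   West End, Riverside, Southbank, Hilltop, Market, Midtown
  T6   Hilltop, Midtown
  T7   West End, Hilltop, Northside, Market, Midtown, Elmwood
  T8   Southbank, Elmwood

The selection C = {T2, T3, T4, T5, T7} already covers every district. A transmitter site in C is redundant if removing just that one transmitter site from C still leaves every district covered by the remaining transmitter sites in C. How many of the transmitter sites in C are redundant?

Drop T2: Old Town, Lakeshore uncovered — not redundant.
Drop T3: Parkview uncovered — not redundant.
Drop T4: the rest still cover every district — redundant.
Drop T5: the rest still cover every district — redundant.
Drop T7: Northside, Elmwood uncovered — not redundant.
2 redundant: T4, T5.

2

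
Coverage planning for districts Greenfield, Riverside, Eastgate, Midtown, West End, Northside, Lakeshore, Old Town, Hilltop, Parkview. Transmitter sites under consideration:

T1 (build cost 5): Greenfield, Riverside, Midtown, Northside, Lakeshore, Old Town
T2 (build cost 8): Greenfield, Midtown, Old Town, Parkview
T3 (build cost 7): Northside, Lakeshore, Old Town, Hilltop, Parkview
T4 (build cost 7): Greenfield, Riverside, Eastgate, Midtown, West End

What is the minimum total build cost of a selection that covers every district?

14

T3, T4 cover every district at build cost 7 + 7 = 14.
Any cover uses at least 2 transmitter sites; among all covering selections none totals below 14.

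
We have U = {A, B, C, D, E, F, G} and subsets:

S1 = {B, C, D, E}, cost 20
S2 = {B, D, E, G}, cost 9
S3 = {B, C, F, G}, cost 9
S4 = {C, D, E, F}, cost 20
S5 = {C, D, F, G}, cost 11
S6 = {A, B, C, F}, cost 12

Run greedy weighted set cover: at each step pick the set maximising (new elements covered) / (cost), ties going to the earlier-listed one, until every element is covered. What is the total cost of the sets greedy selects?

Pick 1: S2 adds 4 new (B, D, E, G) at cost 9 (ratio 4/9).
Pick 2: S6 adds 3 new (A, C, F) at cost 12 (ratio 3/12).
Greedy total cost: 9 + 12 = 21.

21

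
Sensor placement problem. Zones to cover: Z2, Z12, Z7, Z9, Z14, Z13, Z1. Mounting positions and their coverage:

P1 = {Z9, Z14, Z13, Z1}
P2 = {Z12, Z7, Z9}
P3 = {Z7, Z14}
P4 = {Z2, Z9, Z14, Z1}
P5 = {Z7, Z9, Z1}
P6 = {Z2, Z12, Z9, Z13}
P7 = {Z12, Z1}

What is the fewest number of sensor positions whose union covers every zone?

P1, P2, P4 together cover {Z2, Z12, Z7, Z9, Z14, Z13, Z1} — every zone.
No 2 of the 7 sensor positions cover everything (all 21 pairs fall short), so 3 is minimum.

3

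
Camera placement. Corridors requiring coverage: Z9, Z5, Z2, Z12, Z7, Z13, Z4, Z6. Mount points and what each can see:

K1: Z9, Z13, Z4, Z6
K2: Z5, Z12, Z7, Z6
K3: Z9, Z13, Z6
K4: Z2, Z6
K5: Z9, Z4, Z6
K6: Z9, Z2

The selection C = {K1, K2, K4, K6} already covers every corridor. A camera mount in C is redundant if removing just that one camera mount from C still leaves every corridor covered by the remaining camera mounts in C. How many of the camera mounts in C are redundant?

2

Drop K1: Z13, Z4 uncovered — not redundant.
Drop K2: Z5, Z12, Z7 uncovered — not redundant.
Drop K4: the rest still cover every corridor — redundant.
Drop K6: the rest still cover every corridor — redundant.
2 redundant: K4, K6.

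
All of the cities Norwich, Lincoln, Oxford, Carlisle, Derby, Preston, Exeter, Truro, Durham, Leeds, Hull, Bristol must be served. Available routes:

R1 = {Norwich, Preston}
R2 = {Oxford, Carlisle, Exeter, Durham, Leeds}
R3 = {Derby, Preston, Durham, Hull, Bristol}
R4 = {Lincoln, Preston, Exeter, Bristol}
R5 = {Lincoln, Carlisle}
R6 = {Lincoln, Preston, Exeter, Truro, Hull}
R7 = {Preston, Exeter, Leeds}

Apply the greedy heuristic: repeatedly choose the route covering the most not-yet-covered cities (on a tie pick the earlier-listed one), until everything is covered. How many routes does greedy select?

4

Pick 1: R2 covers 5 new cities (Oxford, Carlisle, Exeter, Durham, Leeds).
Pick 2: R3 covers 4 new cities (Derby, Preston, Hull, Bristol).
Pick 3: R6 covers 2 new cities (Lincoln, Truro).
Pick 4: R1 covers 1 new cities (Norwich).
Greedy uses 4 routes.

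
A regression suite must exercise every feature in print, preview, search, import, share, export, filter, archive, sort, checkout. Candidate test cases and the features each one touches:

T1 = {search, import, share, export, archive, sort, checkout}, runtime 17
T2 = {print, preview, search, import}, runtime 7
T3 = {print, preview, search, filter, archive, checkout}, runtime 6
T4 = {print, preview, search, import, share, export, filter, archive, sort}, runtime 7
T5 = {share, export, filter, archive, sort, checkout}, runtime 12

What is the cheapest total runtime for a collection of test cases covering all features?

13

T3, T4 cover every feature at runtime 6 + 7 = 13.
Any cover uses at least 2 test cases; among all covering selections none totals below 13.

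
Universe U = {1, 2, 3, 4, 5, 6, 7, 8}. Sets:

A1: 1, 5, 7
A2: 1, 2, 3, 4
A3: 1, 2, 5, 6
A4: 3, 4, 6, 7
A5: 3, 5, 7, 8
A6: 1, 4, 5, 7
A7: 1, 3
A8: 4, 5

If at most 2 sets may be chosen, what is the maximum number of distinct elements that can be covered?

Choosing A2, A5 covers {1, 2, 3, 4, 5, 7, 8} — 7 elements.
No choice of 2 sets does better; here 6 is left uncovered.

7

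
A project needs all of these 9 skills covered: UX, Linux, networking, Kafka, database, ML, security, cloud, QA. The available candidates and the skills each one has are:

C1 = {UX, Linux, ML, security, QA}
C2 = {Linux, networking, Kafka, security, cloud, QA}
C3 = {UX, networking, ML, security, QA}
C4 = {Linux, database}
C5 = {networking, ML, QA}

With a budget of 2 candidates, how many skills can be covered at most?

Choosing C1, C2 covers {UX, Linux, networking, Kafka, ML, security, cloud, QA} — 8 skills.
No choice of 2 candidates does better; here database is left uncovered.

8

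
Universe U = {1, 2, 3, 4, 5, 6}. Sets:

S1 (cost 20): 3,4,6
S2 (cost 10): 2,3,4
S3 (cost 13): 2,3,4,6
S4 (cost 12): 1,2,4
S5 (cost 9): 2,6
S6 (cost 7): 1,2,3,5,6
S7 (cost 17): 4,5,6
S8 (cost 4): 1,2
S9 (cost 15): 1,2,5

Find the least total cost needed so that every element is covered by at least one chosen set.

17

S2, S6 cover every element at cost 10 + 7 = 17.
Any cover uses at least 2 sets; among all covering selections none totals below 17.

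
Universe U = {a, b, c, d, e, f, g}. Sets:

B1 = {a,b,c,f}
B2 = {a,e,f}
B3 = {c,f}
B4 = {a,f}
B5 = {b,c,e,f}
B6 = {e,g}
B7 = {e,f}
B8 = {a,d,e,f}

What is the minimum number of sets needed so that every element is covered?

3

B1, B6, B8 together cover {a, b, c, d, e, f, g} — every element.
No 2 of the 8 sets cover everything (all 28 pairs fall short), so 3 is minimum.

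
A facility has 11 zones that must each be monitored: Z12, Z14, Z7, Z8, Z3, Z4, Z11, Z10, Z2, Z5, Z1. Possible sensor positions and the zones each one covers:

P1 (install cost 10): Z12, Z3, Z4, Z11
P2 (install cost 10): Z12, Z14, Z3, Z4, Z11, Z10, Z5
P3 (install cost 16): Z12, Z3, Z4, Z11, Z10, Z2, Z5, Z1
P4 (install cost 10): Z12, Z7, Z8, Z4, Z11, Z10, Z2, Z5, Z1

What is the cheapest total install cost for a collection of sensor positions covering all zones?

20

P2, P4 cover every zone at install cost 10 + 10 = 20.
Any cover uses at least 2 sensor positions; among all covering selections none totals below 20.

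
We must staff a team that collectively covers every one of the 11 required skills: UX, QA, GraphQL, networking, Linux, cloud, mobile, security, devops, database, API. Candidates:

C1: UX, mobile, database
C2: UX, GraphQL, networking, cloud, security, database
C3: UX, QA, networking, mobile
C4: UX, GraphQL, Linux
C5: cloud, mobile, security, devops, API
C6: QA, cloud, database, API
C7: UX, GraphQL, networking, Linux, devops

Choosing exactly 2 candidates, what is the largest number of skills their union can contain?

9

Choosing C2, C5 covers {UX, GraphQL, networking, cloud, mobile, security, devops, database, API} — 9 skills.
No choice of 2 candidates does better; here QA, Linux are left uncovered.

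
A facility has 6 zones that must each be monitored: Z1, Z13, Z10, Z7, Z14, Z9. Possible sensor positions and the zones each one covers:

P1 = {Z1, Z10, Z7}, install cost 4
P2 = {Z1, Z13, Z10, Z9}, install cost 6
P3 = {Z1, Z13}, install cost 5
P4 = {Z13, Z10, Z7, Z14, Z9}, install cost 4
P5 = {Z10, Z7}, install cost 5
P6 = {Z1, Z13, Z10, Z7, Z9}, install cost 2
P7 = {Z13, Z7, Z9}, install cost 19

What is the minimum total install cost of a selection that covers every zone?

P4, P6 cover every zone at install cost 4 + 2 = 6.
Any cover uses at least 2 sensor positions; among all covering selections none totals below 6.

6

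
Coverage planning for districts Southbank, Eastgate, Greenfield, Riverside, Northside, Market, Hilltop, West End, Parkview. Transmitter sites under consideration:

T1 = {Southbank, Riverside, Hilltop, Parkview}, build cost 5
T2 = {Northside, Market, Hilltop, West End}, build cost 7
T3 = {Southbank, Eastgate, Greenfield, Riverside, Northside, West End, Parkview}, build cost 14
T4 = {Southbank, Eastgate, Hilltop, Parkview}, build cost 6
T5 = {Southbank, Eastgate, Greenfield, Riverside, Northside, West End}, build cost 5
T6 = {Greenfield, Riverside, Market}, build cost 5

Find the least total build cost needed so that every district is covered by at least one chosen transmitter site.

T1, T5, T6 cover every district at build cost 5 + 5 + 5 = 15.
Any cover uses at least 2 transmitter sites; among all covering selections none totals below 15.

15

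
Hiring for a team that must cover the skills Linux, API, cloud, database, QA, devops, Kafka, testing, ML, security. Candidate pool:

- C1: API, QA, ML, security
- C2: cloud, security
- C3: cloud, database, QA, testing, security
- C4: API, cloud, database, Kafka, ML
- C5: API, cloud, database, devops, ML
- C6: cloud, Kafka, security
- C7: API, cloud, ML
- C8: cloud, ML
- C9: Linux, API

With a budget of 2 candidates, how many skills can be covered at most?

8

Choosing C3, C4 covers {API, cloud, database, QA, Kafka, testing, ML, security} — 8 skills.
No choice of 2 candidates does better; here Linux, devops are left uncovered.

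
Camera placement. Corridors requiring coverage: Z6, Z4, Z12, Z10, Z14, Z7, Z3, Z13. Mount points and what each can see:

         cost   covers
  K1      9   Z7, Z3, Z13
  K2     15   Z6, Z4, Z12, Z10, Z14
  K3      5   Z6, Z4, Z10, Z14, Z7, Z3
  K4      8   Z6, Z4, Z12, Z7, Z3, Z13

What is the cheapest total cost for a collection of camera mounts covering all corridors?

K3, K4 cover every corridor at cost 5 + 8 = 13.
Any cover uses at least 2 camera mounts; among all covering selections none totals below 13.

13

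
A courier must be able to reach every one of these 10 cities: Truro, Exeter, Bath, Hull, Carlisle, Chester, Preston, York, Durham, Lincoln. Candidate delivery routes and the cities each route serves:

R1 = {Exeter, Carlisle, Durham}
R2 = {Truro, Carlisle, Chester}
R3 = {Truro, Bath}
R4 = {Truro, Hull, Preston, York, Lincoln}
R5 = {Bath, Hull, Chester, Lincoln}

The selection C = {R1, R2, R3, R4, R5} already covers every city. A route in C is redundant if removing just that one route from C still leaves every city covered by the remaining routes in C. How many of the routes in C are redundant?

Drop R1: Exeter, Durham uncovered — not redundant.
Drop R2: the rest still cover every city — redundant.
Drop R3: the rest still cover every city — redundant.
Drop R4: Preston, York uncovered — not redundant.
Drop R5: the rest still cover every city — redundant.
3 redundant: R2, R3, R5.

3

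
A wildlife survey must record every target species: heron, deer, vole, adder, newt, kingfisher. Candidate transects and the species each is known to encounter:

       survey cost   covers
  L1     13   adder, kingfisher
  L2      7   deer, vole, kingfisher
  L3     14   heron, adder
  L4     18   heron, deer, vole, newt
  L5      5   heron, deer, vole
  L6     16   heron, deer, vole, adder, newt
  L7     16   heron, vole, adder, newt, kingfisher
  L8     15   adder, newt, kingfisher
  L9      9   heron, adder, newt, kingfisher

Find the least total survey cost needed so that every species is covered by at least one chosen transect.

14

L5, L9 cover every species at survey cost 5 + 9 = 14.
Any cover uses at least 2 transects; among all covering selections none totals below 14.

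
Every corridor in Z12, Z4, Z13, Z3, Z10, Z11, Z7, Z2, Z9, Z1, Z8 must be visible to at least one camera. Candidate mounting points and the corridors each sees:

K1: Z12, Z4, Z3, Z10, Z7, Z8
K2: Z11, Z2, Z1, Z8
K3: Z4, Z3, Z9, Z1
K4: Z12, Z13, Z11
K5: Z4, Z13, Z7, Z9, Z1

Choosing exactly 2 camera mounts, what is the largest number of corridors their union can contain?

9

Choosing K1, K2 covers {Z12, Z4, Z3, Z10, Z11, Z7, Z2, Z1, Z8} — 9 corridors.
No choice of 2 camera mounts does better; here Z13, Z9 are left uncovered.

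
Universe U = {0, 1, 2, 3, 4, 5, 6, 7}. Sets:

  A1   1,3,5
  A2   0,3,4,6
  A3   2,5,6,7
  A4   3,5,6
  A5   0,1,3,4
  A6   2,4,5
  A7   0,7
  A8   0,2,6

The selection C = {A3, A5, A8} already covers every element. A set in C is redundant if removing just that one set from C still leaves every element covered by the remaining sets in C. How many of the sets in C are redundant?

1

Drop A3: 5, 7 uncovered — not redundant.
Drop A5: 1, 3, 4 uncovered — not redundant.
Drop A8: the rest still cover every element — redundant.
1 redundant: A8.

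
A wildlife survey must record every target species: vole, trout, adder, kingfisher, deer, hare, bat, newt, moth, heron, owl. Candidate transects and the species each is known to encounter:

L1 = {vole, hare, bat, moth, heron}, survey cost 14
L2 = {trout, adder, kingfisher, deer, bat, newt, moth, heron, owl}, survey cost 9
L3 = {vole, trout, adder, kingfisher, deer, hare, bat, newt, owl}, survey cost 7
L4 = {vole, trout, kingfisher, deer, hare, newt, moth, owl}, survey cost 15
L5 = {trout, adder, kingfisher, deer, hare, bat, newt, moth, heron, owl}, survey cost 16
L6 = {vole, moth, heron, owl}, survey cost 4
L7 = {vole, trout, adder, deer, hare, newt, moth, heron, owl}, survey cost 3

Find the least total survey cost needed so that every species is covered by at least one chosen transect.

L3, L7 cover every species at survey cost 7 + 3 = 10.
Any cover uses at least 2 transects; among all covering selections none totals below 10.

10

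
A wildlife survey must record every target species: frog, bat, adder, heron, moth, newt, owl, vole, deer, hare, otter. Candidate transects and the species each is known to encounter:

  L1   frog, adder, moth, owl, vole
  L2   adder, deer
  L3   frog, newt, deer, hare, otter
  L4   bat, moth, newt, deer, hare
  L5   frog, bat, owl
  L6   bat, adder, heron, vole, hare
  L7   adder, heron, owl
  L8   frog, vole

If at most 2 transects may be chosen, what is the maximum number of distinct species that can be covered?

Choosing L1, L3 covers {frog, adder, moth, newt, owl, vole, deer, hare, otter} — 9 species.
No choice of 2 transects does better; here bat, heron are left uncovered.

9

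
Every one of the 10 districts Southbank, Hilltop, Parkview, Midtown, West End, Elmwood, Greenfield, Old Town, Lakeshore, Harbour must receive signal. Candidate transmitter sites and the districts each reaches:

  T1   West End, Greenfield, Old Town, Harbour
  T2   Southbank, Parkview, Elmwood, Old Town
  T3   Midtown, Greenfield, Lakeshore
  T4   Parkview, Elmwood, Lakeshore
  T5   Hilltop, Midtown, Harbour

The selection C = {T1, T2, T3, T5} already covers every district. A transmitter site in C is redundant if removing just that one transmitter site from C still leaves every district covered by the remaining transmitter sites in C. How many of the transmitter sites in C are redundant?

0

Drop T1: West End uncovered — not redundant.
Drop T2: Southbank, Parkview, Elmwood uncovered — not redundant.
Drop T3: Lakeshore uncovered — not redundant.
Drop T5: Hilltop uncovered — not redundant.
None of the transmitter sites in C is redundant.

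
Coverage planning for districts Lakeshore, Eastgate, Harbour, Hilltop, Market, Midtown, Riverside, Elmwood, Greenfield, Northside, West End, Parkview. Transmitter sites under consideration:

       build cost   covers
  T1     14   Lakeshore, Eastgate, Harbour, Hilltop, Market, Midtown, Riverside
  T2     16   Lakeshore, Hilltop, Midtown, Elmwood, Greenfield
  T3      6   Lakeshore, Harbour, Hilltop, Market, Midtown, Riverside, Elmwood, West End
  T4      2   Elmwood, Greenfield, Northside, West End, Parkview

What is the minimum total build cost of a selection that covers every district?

T1, T4 cover every district at build cost 14 + 2 = 16.
Any cover uses at least 2 transmitter sites; among all covering selections none totals below 16.
Greedy by coverage-per-build cost would pick T4, T3, T1 for 22 — worse than the optimum 16.

16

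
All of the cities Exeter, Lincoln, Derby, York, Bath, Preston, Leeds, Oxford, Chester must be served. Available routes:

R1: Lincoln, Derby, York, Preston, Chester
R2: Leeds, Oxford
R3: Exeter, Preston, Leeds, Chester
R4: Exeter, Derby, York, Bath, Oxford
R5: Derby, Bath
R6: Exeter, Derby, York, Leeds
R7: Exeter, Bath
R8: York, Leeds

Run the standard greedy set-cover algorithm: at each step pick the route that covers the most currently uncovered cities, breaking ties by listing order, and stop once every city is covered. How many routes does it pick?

3

Pick 1: R1 covers 5 new cities (Lincoln, Derby, York, Preston, Chester).
Pick 2: R4 covers 3 new cities (Exeter, Bath, Oxford).
Pick 3: R2 covers 1 new cities (Leeds).
Greedy uses 3 routes.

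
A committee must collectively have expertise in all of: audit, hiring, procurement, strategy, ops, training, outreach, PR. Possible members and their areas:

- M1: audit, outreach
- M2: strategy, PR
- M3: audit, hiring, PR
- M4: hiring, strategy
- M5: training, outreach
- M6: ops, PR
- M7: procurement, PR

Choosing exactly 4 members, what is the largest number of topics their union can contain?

7

Choosing M1, M4, M5, M6 covers {audit, hiring, strategy, ops, training, outreach, PR} — 7 topics.
No choice of 4 members does better; here procurement is left uncovered.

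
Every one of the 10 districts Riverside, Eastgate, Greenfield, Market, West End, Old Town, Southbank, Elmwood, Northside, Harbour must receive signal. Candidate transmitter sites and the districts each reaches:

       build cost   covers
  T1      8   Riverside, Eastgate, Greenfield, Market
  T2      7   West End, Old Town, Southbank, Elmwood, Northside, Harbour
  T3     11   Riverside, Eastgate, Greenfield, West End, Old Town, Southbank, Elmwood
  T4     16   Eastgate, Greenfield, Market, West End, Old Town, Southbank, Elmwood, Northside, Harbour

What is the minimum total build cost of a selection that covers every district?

15

T1, T2 cover every district at build cost 8 + 7 = 15.
Any cover uses at least 2 transmitter sites; among all covering selections none totals below 15.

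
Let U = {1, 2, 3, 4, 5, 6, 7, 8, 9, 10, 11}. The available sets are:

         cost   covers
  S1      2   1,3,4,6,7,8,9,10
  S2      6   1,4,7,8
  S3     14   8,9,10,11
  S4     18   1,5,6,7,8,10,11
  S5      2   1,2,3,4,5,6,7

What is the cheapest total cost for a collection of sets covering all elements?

S3, S5 cover every element at cost 14 + 2 = 16.
Any cover uses at least 2 sets; among all covering selections none totals below 16.
Greedy by coverage-per-cost would pick S1, S5, S3 for 18 — worse than the optimum 16.

16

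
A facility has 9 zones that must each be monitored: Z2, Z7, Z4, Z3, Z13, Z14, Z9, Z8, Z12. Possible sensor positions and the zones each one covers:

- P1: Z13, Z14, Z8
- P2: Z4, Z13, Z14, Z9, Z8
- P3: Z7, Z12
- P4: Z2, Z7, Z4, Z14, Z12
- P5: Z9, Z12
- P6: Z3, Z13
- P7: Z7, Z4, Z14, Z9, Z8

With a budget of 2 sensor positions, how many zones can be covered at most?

Choosing P2, P4 covers {Z2, Z7, Z4, Z13, Z14, Z9, Z8, Z12} — 8 zones.
No choice of 2 sensor positions does better; here Z3 is left uncovered.

8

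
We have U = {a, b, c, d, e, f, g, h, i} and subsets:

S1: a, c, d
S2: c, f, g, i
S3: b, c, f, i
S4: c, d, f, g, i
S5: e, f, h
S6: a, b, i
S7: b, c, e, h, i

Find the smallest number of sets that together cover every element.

3

S1, S2, S7 together cover {a, b, c, d, e, f, g, h, i} — every element.
No 2 of the 7 sets cover everything (all 21 pairs fall short), so 3 is minimum.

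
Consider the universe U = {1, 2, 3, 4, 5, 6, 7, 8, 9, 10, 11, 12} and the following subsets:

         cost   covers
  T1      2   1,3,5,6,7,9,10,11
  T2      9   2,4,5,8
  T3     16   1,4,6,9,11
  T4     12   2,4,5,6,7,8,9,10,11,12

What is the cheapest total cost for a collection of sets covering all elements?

14

T1, T4 cover every element at cost 2 + 12 = 14.
Any cover uses at least 2 sets; among all covering selections none totals below 14.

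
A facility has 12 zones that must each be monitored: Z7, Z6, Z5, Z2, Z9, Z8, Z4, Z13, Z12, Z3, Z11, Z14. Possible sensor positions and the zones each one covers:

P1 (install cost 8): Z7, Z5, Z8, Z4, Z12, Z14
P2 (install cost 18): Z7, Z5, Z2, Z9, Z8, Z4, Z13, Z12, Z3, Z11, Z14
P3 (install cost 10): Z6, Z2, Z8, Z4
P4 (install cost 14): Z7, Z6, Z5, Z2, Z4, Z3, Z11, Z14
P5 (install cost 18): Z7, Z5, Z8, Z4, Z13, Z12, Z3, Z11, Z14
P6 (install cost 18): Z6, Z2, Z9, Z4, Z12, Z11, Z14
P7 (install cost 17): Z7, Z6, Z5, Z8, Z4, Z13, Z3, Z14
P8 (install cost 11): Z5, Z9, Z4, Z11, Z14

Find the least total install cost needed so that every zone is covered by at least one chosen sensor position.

28

P2, P3 cover every zone at install cost 18 + 10 = 28.
Any cover uses at least 2 sensor positions; among all covering selections none totals below 28.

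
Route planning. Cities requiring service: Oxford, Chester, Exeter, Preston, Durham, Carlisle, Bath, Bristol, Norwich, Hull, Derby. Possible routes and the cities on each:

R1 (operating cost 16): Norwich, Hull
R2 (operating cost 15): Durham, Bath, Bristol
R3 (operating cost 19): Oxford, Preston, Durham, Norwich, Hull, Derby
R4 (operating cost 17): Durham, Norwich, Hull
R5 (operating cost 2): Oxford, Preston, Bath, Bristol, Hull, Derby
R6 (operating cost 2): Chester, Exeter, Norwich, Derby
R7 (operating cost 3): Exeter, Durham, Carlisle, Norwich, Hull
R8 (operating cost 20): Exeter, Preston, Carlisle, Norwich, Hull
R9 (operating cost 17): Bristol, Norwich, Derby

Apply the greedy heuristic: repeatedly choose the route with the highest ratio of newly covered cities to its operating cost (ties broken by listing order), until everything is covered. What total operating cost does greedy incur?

Pick 1: R5 adds 6 new (Oxford, Preston, Bath, Bristol, Hull, Derby) at operating cost 2 (ratio 6/2).
Pick 2: R6 adds 3 new (Chester, Exeter, Norwich) at operating cost 2 (ratio 3/2).
Pick 3: R7 adds 2 new (Durham, Carlisle) at operating cost 3 (ratio 2/3).
Greedy total operating cost: 2 + 2 + 3 = 7.

7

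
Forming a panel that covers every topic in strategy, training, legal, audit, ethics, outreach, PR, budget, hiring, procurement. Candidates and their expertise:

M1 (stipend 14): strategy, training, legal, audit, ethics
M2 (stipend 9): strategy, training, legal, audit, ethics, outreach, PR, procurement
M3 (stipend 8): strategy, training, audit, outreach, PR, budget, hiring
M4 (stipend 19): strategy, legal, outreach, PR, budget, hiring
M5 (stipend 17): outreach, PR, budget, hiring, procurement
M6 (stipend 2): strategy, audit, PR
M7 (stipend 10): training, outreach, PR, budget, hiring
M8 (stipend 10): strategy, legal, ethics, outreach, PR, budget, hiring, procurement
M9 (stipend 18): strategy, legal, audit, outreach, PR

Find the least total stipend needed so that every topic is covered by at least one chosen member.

17

M2, M3 cover every topic at stipend 9 + 8 = 17.
Any cover uses at least 2 members; among all covering selections none totals below 17.
Greedy by coverage-per-stipend would pick M6, M8, M3 for 20 — worse than the optimum 17.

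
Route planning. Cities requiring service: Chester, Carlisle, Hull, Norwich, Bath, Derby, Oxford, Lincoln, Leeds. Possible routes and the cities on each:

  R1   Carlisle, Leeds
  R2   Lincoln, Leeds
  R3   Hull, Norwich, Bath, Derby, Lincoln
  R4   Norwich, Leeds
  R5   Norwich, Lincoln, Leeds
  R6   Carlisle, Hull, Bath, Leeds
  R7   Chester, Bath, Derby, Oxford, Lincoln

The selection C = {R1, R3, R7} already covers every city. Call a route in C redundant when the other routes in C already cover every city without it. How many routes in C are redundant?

Drop R1: Carlisle, Leeds uncovered — not redundant.
Drop R3: Hull, Norwich uncovered — not redundant.
Drop R7: Chester, Oxford uncovered — not redundant.
None of the routes in C is redundant.

0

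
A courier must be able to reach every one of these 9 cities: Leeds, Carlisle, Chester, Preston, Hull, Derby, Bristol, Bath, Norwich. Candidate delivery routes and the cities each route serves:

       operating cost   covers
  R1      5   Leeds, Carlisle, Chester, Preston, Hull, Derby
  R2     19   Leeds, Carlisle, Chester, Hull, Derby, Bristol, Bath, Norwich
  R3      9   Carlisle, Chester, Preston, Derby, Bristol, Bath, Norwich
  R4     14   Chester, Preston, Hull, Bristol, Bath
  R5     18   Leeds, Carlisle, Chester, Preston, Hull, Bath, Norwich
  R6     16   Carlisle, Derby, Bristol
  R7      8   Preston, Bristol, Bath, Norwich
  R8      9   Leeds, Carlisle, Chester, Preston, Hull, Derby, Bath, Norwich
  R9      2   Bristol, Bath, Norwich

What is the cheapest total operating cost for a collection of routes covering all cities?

7

R1, R9 cover every city at operating cost 5 + 2 = 7.
Any cover uses at least 2 routes; among all covering selections none totals below 7.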